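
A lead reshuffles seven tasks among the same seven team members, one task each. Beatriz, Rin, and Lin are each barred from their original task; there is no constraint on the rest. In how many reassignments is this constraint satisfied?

3216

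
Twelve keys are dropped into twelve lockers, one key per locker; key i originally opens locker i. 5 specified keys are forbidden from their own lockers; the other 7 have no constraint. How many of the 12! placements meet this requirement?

Let A_j be the event that the j-th constrained one is fixed. By inclusion-exclusion over the 5 events:
Σ_{j=0}^{5} (-1)^j C(5,j)(12-j)!
= C(5,0)·12! - C(5,1)·11! + C(5,2)·10! - C(5,3)·9! + C(5,4)·8! - C(5,5)·7!
= 479001600 - 199584000 + 36288000 - 3628800 + 201600 - 5040
= 312273360

312273360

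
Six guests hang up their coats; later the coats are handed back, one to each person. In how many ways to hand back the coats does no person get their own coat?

265

Use !n = (n-1)(!(n-1) + !(n-2)).
!6 = 5·(44 + 9) = 5·53 = 265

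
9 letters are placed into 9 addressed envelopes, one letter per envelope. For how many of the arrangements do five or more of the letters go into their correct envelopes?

1339

Sum C(9,i)·!(9-i) for i = 5..9:
  i=5: C(9,5)·!4 = 126·9 = 1134
  i=6: C(9,6)·!3 = 84·2 = 168
  i=7: C(9,7)·!2 = 36·1 = 36
  i=8: C(9,8)·!1 = 9·0 = 0
  i=9: C(9,9)·!0 = 1·1 = 1
Total = 1339.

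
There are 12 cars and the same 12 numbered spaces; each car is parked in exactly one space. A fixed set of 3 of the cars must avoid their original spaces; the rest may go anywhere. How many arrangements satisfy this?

Let A_j be the event that the j-th constrained one is fixed. By inclusion-exclusion over the 3 events:
Σ_{j=0}^{3} (-1)^j C(3,j)(12-j)!
= C(3,0)·12! - C(3,1)·11! + C(3,2)·10! - C(3,3)·9!
= 479001600 - 119750400 + 10886400 - 362880
= 369774720

369774720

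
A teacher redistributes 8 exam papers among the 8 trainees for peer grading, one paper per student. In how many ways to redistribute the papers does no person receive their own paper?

14833

Recurrence: !8 = 7·(!7 + !6).
!8 = 7·(1854 + 265) = 7·2119 = 14833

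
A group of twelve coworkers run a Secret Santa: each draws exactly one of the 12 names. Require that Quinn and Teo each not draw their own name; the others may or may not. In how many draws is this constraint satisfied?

Inclusion-exclusion on the 2 forbidden self-matches:
Σ_{j=0}^{2} (-1)^j C(2,j)(12-j)!
= C(2,0)·12! - C(2,1)·11! + C(2,2)·10!
= 479001600 - 79833600 + 3628800
= 402796800

402796800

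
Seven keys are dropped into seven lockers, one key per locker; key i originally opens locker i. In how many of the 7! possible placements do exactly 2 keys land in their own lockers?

924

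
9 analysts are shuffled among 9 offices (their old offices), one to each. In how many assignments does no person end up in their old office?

Use !n = n·!(n-1) + (-1)^n.
!9 = 9·14833 - 1 = 133496

133496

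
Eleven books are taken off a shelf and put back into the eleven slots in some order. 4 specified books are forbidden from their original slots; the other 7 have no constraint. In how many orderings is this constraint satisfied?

27422640

Let A_j be the event that the j-th constrained one is fixed. By inclusion-exclusion over the 4 events:
Σ_{j=0}^{4} (-1)^j C(4,j)(11-j)!
= C(4,0)·11! - C(4,1)·10! + C(4,2)·9! - C(4,3)·8! + C(4,4)·7!
= 39916800 - 14515200 + 2177280 - 161280 + 5040
= 27422640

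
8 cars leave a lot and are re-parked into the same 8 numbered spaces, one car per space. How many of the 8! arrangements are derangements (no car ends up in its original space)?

By inclusion-exclusion, !8 = Σ (-1)^k · 8!/k! for k=0..8
= 8! - 8!/1! + 8!/2! - 8!/3! + 8!/4! - 8!/5! + 8!/6! - 8!/7! + 8!/8!
= 40320 - 40320 + 20160 - 6720 + 1680 - 336 + 56 - 8 + 1
= 14833

14833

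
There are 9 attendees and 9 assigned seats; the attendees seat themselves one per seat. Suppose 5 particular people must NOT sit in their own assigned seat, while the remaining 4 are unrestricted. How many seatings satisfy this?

205056

Let A_j be the event that the j-th constrained one is fixed. By inclusion-exclusion over the 5 events:
Σ_{j=0}^{5} (-1)^j C(5,j)(9-j)!
= C(5,0)·9! - C(5,1)·8! + C(5,2)·7! - C(5,3)·6! + C(5,4)·5! - C(5,5)·4!
= 362880 - 201600 + 50400 - 7200 + 600 - 24
= 205056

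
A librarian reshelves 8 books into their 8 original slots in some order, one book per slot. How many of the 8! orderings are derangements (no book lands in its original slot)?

14833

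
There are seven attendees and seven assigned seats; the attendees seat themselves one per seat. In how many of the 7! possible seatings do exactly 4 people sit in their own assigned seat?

70

Pick the 4 fixed positions: C(7,4) = 35 ways.
The other 3 form a derangement: !3 = 2.
Total: 35 × 2 = 70.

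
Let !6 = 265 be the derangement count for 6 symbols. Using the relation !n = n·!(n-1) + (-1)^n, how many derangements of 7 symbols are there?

!7 = 7·265 - 1 = 1854.

1854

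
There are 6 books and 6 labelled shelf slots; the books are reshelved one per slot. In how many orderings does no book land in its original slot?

The subfactorial !6 = [6!/e] (nearest integer).
6! = 720, and 720/e ≈ 264.87, so !6 = 265.

265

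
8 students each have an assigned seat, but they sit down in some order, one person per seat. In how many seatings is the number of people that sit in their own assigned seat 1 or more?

# with exactly i fixed is C(8,i)·!(8-i); sum over i=1..8:
  i=1: C(8,1)·!7 = 8·1854 = 14832
  i=2: C(8,2)·!6 = 28·265 = 7420
  i=3: C(8,3)·!5 = 56·44 = 2464
  i=4: C(8,4)·!4 = 70·9 = 630
  i=5: C(8,5)·!3 = 56·2 = 112
  i=6: C(8,6)·!2 = 28·1 = 28
  i=7: C(8,7)·!1 = 8·0 = 0
  i=8: C(8,8)·!0 = 1·1 = 1
Total = 25487.

25487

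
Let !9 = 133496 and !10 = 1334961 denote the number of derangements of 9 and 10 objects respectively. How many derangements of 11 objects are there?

14684570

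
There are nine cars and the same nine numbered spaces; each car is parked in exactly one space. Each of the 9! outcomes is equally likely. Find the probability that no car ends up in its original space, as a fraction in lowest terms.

Favorable outcomes: !9 = 133496.
Total outcomes: 9! = 362880.
Probability = 133496/362880 = 16687/45360.

16687/45360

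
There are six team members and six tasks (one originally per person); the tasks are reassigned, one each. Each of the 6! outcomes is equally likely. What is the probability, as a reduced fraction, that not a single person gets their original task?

53/144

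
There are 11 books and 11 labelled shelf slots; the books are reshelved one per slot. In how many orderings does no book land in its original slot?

!11 = 11! · Σ_{k=0}^{11} (-1)^k/k!
= 11! - 11!/1! + 11!/2! - 11!/3! + 11!/4! - 11!/5! + 11!/6! - 11!/7! + 11!/8! - 11!/9! + 11!/10! - 11!/11!
= 39916800 - 39916800 + 19958400 - 6652800 + 1663200 - 332640 + 55440 - 7920 + 990 - 110 + 11 - 1
= 14684570

14684570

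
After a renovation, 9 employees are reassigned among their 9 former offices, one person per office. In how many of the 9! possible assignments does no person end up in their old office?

The number of derangements of 9 is !9 = Σ_{k=0}^{9} (-1)^k·9!/k!
= 9! - 9!/1! + 9!/2! - 9!/3! + 9!/4! - 9!/5! + 9!/6! - 9!/7! + 9!/8! - 9!/9!
= 362880 - 362880 + 181440 - 60480 + 15120 - 3024 + 504 - 72 + 9 - 1
= 133496

133496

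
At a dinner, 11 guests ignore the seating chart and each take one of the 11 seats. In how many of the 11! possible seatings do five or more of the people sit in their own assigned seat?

146114

# with exactly i fixed is C(11,i)·!(11-i); sum over i=5..11:
  i=5: C(11,5)·!6 = 462·265 = 122430
  i=6: C(11,6)·!5 = 462·44 = 20328
  i=7: C(11,7)·!4 = 330·9 = 2970
  i=8: C(11,8)·!3 = 165·2 = 330
  i=9: C(11,9)·!2 = 55·1 = 55
  i=10: C(11,10)·!1 = 11·0 = 0
  i=11: C(11,11)·!0 = 1·1 = 1
Total = 146114.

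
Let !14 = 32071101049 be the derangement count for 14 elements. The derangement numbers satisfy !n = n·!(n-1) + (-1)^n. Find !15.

!15 = 15·32071101049 - 1 = 481066515734.

481066515734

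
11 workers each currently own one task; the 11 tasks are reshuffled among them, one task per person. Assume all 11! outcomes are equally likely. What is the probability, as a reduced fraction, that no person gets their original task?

1468457/3991680

Favorable outcomes: !11 = 14684570.
Total outcomes: 11! = 39916800.
Probability = 14684570/39916800 = 1468457/3991680.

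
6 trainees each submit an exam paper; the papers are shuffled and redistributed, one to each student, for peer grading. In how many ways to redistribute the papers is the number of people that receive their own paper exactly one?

264

Pick the single fixed position: C(6,1) = 6 ways.
The other 5 form a derangement: !5 = 44.
Total: 6 × 44 = 264.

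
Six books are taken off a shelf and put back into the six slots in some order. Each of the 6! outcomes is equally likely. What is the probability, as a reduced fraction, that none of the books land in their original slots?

53/144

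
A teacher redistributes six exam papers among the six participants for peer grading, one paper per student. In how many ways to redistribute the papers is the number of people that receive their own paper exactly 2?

135

Pick the 2 fixed positions: C(6,2) = 15 ways.
The other 4 form a derangement: !4 = 9.
Total: 15 × 9 = 135.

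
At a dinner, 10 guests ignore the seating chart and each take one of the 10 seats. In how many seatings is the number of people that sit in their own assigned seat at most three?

# with exactly i fixed is C(10,i)·!(10-i); sum over i=0..3:
  i=0: C(10,0)·!10 = 1·1334961 = 1334961
  i=1: C(10,1)·!9 = 10·133496 = 1334960
  i=2: C(10,2)·!8 = 45·14833 = 667485
  i=3: C(10,3)·!7 = 120·1854 = 222480
Total = 3559886.

3559886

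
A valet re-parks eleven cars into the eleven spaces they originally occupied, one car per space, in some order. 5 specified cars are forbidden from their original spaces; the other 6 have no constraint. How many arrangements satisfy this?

Inclusion-exclusion on the 5 forbidden self-matches:
Σ_{j=0}^{5} (-1)^j C(5,j)(11-j)!
= C(5,0)·11! - C(5,1)·10! + C(5,2)·9! - C(5,3)·8! + C(5,4)·7! - C(5,5)·6!
= 39916800 - 18144000 + 3628800 - 403200 + 25200 - 720
= 25022880

25022880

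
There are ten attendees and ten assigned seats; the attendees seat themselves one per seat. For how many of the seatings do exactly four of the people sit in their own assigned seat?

55650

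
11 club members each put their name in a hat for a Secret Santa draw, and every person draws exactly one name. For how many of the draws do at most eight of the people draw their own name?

39916744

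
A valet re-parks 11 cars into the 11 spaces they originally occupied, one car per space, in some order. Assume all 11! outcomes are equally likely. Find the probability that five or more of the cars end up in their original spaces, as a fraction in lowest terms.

Favorable outcomes: Σ_{i≥5} C(11,i)·!(11-i) = 462·265 + 462·44 + 330·9 + 165·2 + 55·1 + 11·0 + 1·1 = 146114.
Total outcomes: 11! = 39916800.
Probability = 146114/39916800 = 73057/19958400.

73057/19958400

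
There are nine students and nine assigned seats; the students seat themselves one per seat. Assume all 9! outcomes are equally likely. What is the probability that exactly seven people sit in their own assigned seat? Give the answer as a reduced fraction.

1/10080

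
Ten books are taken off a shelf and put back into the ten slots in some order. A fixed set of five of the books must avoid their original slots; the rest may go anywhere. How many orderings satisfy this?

2170680

Let A_j be the event that the j-th constrained one is fixed. By inclusion-exclusion over the 5 events:
Σ_{j=0}^{5} (-1)^j C(5,j)(10-j)!
= C(5,0)·10! - C(5,1)·9! + C(5,2)·8! - C(5,3)·7! + C(5,4)·6! - C(5,5)·5!
= 3628800 - 1814400 + 403200 - 50400 + 3600 - 120
= 2170680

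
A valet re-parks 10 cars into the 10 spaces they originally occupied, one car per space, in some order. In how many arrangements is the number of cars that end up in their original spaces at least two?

958879

# with exactly i fixed is C(10,i)·!(10-i); sum over i=2..10:
  i=2: C(10,2)·!8 = 45·14833 = 667485
  i=3: C(10,3)·!7 = 120·1854 = 222480
  i=4: C(10,4)·!6 = 210·265 = 55650
  i=5: C(10,5)·!5 = 252·44 = 11088
  i=6: C(10,6)·!4 = 210·9 = 1890
  i=7: C(10,7)·!3 = 120·2 = 240
  i=8: C(10,8)·!2 = 45·1 = 45
  i=9: C(10,9)·!1 = 10·0 = 0
  i=10: C(10,10)·!0 = 1·1 = 1
Total = 958879.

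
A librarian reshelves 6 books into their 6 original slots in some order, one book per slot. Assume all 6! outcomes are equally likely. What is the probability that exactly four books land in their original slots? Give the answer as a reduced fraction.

1/48

Favorable outcomes: C(6,4)·!2 = 15·1 = 15.
Total outcomes: 6! = 720.
Probability = 15/720 = 1/48.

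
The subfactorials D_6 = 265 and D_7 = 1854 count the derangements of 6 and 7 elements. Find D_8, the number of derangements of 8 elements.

14833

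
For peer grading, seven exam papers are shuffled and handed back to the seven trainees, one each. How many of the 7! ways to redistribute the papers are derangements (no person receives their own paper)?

!7 is the nearest integer to 7!/e.
7! = 5040, and 5040/e ≈ 1854.11, so !7 = 1854.

1854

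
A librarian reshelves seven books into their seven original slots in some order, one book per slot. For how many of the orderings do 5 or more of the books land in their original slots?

Sum C(7,i)·!(7-i) for i = 5..7:
  i=5: C(7,5)·!2 = 21·1 = 21
  i=6: C(7,6)·!1 = 7·0 = 0
  i=7: C(7,7)·!0 = 1·1 = 1
Total = 22.

22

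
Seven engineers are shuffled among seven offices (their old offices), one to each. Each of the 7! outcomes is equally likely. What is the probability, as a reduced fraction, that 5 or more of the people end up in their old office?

11/2520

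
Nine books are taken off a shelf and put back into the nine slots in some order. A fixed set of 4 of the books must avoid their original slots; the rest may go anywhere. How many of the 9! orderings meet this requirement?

229080

Inclusion-exclusion on the 4 forbidden self-matches:
Σ_{j=0}^{4} (-1)^j C(4,j)(9-j)!
= C(4,0)·9! - C(4,1)·8! + C(4,2)·7! - C(4,3)·6! + C(4,4)·5!
= 362880 - 161280 + 30240 - 2880 + 120
= 229080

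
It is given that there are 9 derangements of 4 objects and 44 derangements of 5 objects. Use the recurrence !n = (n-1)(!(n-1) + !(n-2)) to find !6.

!6 = (6-1)·(!5 + !4) = 5·(44 + 9) = 5·53 = 265.

265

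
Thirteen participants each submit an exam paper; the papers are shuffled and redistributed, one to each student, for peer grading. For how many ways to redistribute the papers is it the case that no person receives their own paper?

2290792932

By inclusion-exclusion, !13 = Σ (-1)^k · 13!/k! for k=0..13
= 13! - 13!/1! + 13!/2! - 13!/3! + 13!/4! - 13!/5! + 13!/6! - 13!/7! + 13!/8! - 13!/9! + 13!/10! - 13!/11! + 13!/12! - 13!/13!
= 6227020800 - 6227020800 + 3113510400 - 1037836800 + 259459200 - 51891840 + 8648640 - 1235520 + 154440 - 17160 + 1716 - 156 + 13 - 1
= 2290792932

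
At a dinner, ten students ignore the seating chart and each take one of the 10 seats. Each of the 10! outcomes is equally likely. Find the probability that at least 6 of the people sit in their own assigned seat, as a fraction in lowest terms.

17/28350

Favorable outcomes: Σ_{i≥6} C(10,i)·!(10-i) = 210·9 + 120·2 + 45·1 + 10·0 + 1·1 = 2176.
Total outcomes: 10! = 3628800.
Probability = 2176/3628800 = 17/28350.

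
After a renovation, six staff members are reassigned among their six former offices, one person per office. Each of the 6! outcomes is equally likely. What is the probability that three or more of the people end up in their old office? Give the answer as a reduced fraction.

7/90

Favorable outcomes: Σ_{i≥3} C(6,i)·!(6-i) = 20·2 + 15·1 + 6·0 + 1·1 = 56.
Total outcomes: 6! = 720.
Probability = 56/720 = 7/90.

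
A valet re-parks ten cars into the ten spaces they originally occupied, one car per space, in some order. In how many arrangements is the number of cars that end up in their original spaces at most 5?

# with exactly i fixed is C(10,i)·!(10-i); sum over i=0..5:
  i=0: C(10,0)·!10 = 1·1334961 = 1334961
  i=1: C(10,1)·!9 = 10·133496 = 1334960
  i=2: C(10,2)·!8 = 45·14833 = 667485
  i=3: C(10,3)·!7 = 120·1854 = 222480
  i=4: C(10,4)·!6 = 210·265 = 55650
  i=5: C(10,5)·!5 = 252·44 = 11088
Total = 3626624.

3626624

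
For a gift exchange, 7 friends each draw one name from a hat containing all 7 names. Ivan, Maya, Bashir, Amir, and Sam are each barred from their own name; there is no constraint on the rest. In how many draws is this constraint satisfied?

2428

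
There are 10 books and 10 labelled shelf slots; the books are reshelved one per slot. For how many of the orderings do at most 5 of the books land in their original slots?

Sum C(10,i)·!(10-i) for i = 0..5:
  i=0: C(10,0)·!10 = 1·1334961 = 1334961
  i=1: C(10,1)·!9 = 10·133496 = 1334960
  i=2: C(10,2)·!8 = 45·14833 = 667485
  i=3: C(10,3)·!7 = 120·1854 = 222480
  i=4: C(10,4)·!6 = 210·265 = 55650
  i=5: C(10,5)·!5 = 252·44 = 11088
Total = 3626624.

3626624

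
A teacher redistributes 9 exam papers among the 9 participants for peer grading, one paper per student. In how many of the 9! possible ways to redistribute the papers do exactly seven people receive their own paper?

36

Choose which 7 of the 9 are fixed: C(9,7) = 36.
The remaining 2 must be deranged: !2 = 1.
Total: 36 × 1 = 36.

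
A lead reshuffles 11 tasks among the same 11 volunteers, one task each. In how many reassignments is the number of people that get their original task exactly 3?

Choose which 3 of the 11 are fixed: C(11,3) = 165.
The other 8 form a derangement: !8 = 14833.
Total: 165 × 14833 = 2447445.

2447445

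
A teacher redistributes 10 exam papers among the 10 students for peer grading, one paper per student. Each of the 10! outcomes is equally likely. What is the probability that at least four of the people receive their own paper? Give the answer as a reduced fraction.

Favorable outcomes: Σ_{i≥4} C(10,i)·!(10-i) = 210·265 + 252·44 + 210·9 + 120·2 + 45·1 + 10·0 + 1·1 = 68914.
Total outcomes: 10! = 3628800.
Probability = 68914/3628800 = 34457/1814400.

34457/1814400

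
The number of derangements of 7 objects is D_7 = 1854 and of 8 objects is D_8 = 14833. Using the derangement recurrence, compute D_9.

133496

D_9 = (9-1)·(D_8 + D_7) = 8·(14833 + 1854) = 8·16687 = 133496.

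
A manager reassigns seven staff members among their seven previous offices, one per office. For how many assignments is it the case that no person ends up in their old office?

1854

The subfactorial !7 = [7!/e] (nearest integer).
7! = 5040, and 5040/e ≈ 1854.11, so !7 = 1854.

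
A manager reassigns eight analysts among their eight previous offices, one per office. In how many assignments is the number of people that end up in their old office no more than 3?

39549

Sum C(8,i)·!(8-i) for i = 0..3:
  i=0: C(8,0)·!8 = 1·14833 = 14833
  i=1: C(8,1)·!7 = 8·1854 = 14832
  i=2: C(8,2)·!6 = 28·265 = 7420
  i=3: C(8,3)·!5 = 56·44 = 2464
Total = 39549.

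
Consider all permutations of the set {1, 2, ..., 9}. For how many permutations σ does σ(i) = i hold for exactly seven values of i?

Pick the 7 fixed positions: C(9,7) = 36 ways.
The remaining 2 must be deranged: !2 = 1.
Total: 36 × 1 = 36.

36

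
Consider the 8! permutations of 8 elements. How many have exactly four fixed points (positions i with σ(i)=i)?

Pick the 4 fixed positions: C(8,4) = 70 ways.
The other 4 form a derangement: !4 = 9.
Total: 70 × 9 = 630.

630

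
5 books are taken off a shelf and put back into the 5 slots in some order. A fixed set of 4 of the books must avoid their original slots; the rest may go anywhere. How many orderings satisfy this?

53

Inclusion-exclusion on the 4 forbidden self-matches:
Σ_{j=0}^{4} (-1)^j C(4,j)(5-j)!
= C(4,0)·5! - C(4,1)·4! + C(4,2)·3! - C(4,3)·2! + C(4,4)·1!
= 120 - 96 + 36 - 8 + 1
= 53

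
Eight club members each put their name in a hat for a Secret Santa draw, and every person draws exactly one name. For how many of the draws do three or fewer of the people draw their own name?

Sum C(8,i)·!(8-i) for i = 0..3:
  i=0: C(8,0)·!8 = 1·14833 = 14833
  i=1: C(8,1)·!7 = 8·1854 = 14832
  i=2: C(8,2)·!6 = 28·265 = 7420
  i=3: C(8,3)·!5 = 56·44 = 2464
Total = 39549.

39549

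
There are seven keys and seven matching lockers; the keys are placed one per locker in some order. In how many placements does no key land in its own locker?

1854

!7 = 7! · Σ_{k=0}^{7} (-1)^k/k!
= 7! - 7!/1! + 7!/2! - 7!/3! + 7!/4! - 7!/5! + 7!/6! - 7!/7!
= 5040 - 5040 + 2520 - 840 + 210 - 42 + 7 - 1
= 1854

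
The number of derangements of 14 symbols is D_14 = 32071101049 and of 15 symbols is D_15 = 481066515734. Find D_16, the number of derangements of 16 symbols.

7697064251745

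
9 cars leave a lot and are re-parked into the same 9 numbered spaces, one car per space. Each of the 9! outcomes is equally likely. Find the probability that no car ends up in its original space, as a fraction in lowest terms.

Favorable outcomes: !9 = 133496.
Total outcomes: 9! = 362880.
Probability = 133496/362880 = 16687/45360.

16687/45360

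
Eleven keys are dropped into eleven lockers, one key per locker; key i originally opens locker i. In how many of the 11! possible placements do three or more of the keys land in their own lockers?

# with exactly i fixed is C(11,i)·!(11-i); sum over i=3..11:
  i=3: C(11,3)·!8 = 165·14833 = 2447445
  i=4: C(11,4)·!7 = 330·1854 = 611820
  i=5: C(11,5)·!6 = 462·265 = 122430
  i=6: C(11,6)·!5 = 462·44 = 20328
  i=7: C(11,7)·!4 = 330·9 = 2970
  i=8: C(11,8)·!3 = 165·2 = 330
  i=9: C(11,9)·!2 = 55·1 = 55
  i=10: C(11,10)·!1 = 11·0 = 0
  i=11: C(11,11)·!0 = 1·1 = 1
Total = 3205379.

3205379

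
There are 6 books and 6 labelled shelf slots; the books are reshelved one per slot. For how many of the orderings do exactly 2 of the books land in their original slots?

Choose which 2 of the 6 are fixed: C(6,2) = 15.
The other 4 form a derangement: !4 = 9.
Total: 15 × 9 = 135.

135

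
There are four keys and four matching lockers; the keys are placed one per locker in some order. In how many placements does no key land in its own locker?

Recurrence: !4 = 3·(!3 + !2).
!4 = 3·(2 + 1) = 3·3 = 9

9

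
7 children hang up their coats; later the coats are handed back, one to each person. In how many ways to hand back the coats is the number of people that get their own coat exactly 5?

21

Choose which 5 of the 7 are fixed: C(7,5) = 21.
The remaining 2 must be deranged: !2 = 1.
Total: 21 × 1 = 21.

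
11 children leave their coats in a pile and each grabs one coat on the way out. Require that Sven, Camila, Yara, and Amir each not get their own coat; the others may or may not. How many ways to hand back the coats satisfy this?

27422640

Inclusion-exclusion on the 4 forbidden self-matches:
Σ_{j=0}^{4} (-1)^j C(4,j)(11-j)!
= C(4,0)·11! - C(4,1)·10! + C(4,2)·9! - C(4,3)·8! + C(4,4)·7!
= 39916800 - 14515200 + 2177280 - 161280 + 5040
= 27422640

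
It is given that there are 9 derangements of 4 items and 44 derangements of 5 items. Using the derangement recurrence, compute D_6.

D_6 = (6-1)·(D_5 + D_4) = 5·(44 + 9) = 5·53 = 265.

265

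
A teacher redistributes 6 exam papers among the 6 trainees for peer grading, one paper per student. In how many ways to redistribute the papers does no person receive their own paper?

265

Use !n = (n-1)(!(n-1) + !(n-2)).
!6 = 5·(44 + 9) = 5·53 = 265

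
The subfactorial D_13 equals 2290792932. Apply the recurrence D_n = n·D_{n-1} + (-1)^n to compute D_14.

32071101049

D_14 = 14·2290792932 + 1 = 32071101049.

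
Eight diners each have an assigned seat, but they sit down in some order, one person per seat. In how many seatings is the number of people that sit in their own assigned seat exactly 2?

Choose which 2 of the 8 are fixed: C(8,2) = 28.
The other 6 form a derangement: !6 = 265.
Total: 28 × 265 = 7420.

7420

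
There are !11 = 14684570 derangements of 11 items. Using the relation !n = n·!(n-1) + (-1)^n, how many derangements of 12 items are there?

176214841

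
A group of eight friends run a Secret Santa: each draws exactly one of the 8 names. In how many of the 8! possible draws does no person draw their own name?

14833

Use !n = (n-1)(!(n-1) + !(n-2)).
!8 = 7·(1854 + 265) = 7·2119 = 14833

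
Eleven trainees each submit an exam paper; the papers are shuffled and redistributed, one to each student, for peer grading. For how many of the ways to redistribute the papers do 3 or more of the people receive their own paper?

3205379

# with exactly i fixed is C(11,i)·!(11-i); sum over i=3..11:
  i=3: C(11,3)·!8 = 165·14833 = 2447445
  i=4: C(11,4)·!7 = 330·1854 = 611820
  i=5: C(11,5)·!6 = 462·265 = 122430
  i=6: C(11,6)·!5 = 462·44 = 20328
  i=7: C(11,7)·!4 = 330·9 = 2970
  i=8: C(11,8)·!3 = 165·2 = 330
  i=9: C(11,9)·!2 = 55·1 = 55
  i=10: C(11,10)·!1 = 11·0 = 0
  i=11: C(11,11)·!0 = 1·1 = 1
Total = 3205379.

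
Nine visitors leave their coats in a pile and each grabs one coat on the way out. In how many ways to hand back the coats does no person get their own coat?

133496

By inclusion-exclusion, !9 = Σ (-1)^k · 9!/k! for k=0..9
= 9! - 9!/1! + 9!/2! - 9!/3! + 9!/4! - 9!/5! + 9!/6! - 9!/7! + 9!/8! - 9!/9!
= 362880 - 362880 + 181440 - 60480 + 15120 - 3024 + 504 - 72 + 9 - 1
= 133496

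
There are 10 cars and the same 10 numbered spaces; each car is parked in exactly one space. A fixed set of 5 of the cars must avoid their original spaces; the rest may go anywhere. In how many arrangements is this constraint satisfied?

Let A_j be the event that the j-th constrained one is fixed. By inclusion-exclusion over the 5 events:
Σ_{j=0}^{5} (-1)^j C(5,j)(10-j)!
= C(5,0)·10! - C(5,1)·9! + C(5,2)·8! - C(5,3)·7! + C(5,4)·6! - C(5,5)·5!
= 3628800 - 1814400 + 403200 - 50400 + 3600 - 120
= 2170680

2170680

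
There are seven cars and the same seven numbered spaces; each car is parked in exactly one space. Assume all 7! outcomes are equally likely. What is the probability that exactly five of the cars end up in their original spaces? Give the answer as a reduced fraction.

Favorable outcomes: C(7,5)·!2 = 21·1 = 21.
Total outcomes: 7! = 5040.
Probability = 21/5040 = 1/240.

1/240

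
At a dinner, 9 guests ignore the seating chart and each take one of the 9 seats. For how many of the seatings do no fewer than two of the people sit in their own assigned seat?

95887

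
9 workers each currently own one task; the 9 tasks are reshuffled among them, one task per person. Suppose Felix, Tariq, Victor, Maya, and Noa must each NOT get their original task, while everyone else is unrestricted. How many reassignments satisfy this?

Inclusion-exclusion on the 5 forbidden self-matches:
Σ_{j=0}^{5} (-1)^j C(5,j)(9-j)!
= C(5,0)·9! - C(5,1)·8! + C(5,2)·7! - C(5,3)·6! + C(5,4)·5! - C(5,5)·4!
= 362880 - 201600 + 50400 - 7200 + 600 - 24
= 205056

205056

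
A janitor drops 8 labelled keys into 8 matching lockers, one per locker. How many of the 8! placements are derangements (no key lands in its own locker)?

14833

The number of derangements of 8 is !8 = Σ_{k=0}^{8} (-1)^k·8!/k!
= 8! - 8!/1! + 8!/2! - 8!/3! + 8!/4! - 8!/5! + 8!/6! - 8!/7! + 8!/8!
= 40320 - 40320 + 20160 - 6720 + 1680 - 336 + 56 - 8 + 1
= 14833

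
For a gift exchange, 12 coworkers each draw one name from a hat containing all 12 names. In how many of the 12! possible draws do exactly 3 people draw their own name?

29369120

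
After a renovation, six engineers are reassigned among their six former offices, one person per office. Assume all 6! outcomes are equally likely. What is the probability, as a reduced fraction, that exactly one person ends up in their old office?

Favorable outcomes: C(6,1)·!5 = 6·44 = 264.
Total outcomes: 6! = 720.
Probability = 264/720 = 11/30.

11/30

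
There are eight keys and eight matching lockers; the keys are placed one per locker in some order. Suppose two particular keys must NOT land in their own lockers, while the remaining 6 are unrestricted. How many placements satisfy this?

30960

Inclusion-exclusion on the 2 forbidden self-matches:
Σ_{j=0}^{2} (-1)^j C(2,j)(8-j)!
= C(2,0)·8! - C(2,1)·7! + C(2,2)·6!
= 40320 - 10080 + 720
= 30960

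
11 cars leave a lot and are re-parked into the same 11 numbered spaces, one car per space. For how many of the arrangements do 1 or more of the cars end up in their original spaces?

25232230

Sum C(11,i)·!(11-i) for i = 1..11:
  i=1: C(11,1)·!10 = 11·1334961 = 14684571
  i=2: C(11,2)·!9 = 55·133496 = 7342280
  i=3: C(11,3)·!8 = 165·14833 = 2447445
  i=4: C(11,4)·!7 = 330·1854 = 611820
  i=5: C(11,5)·!6 = 462·265 = 122430
  i=6: C(11,6)·!5 = 462·44 = 20328
  i=7: C(11,7)·!4 = 330·9 = 2970
  i=8: C(11,8)·!3 = 165·2 = 330
  i=9: C(11,9)·!2 = 55·1 = 55
  i=10: C(11,10)·!1 = 11·0 = 0
  i=11: C(11,11)·!0 = 1·1 = 1
Total = 25232230.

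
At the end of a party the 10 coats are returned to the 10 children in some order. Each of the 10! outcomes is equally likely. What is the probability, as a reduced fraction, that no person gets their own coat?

Favorable outcomes: !10 = 1334961.
Total outcomes: 10! = 3628800.
Probability = 1334961/3628800 = 16481/44800.

16481/44800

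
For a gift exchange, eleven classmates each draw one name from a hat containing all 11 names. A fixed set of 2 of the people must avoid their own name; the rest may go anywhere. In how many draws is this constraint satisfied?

Let A_j be the event that the j-th constrained one is fixed. By inclusion-exclusion over the 2 events:
Σ_{j=0}^{2} (-1)^j C(2,j)(11-j)!
= C(2,0)·11! - C(2,1)·10! + C(2,2)·9!
= 39916800 - 7257600 + 362880
= 33022080

33022080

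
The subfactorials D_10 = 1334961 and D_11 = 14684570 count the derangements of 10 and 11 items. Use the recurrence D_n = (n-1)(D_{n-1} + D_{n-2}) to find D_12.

176214841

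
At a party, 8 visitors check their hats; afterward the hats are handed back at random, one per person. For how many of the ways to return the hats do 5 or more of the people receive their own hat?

# with exactly i fixed is C(8,i)·!(8-i); sum over i=5..8:
  i=5: C(8,5)·!3 = 56·2 = 112
  i=6: C(8,6)·!2 = 28·1 = 28
  i=7: C(8,7)·!1 = 8·0 = 0
  i=8: C(8,8)·!0 = 1·1 = 1
Total = 141.

141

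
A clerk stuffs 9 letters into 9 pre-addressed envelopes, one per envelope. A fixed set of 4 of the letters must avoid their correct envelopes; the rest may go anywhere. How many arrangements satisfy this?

229080

Let A_j be the event that the j-th constrained one is fixed. By inclusion-exclusion over the 4 events:
Σ_{j=0}^{4} (-1)^j C(4,j)(9-j)!
= C(4,0)·9! - C(4,1)·8! + C(4,2)·7! - C(4,3)·6! + C(4,4)·5!
= 362880 - 161280 + 30240 - 2880 + 120
= 229080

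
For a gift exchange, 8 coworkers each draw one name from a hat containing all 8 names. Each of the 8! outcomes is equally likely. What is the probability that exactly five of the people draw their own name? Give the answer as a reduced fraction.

Favorable outcomes: C(8,5)·!3 = 56·2 = 112.
Total outcomes: 8! = 40320.
Probability = 112/40320 = 1/360.

1/360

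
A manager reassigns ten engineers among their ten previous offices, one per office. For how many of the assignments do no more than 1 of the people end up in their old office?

2669921

# with exactly i fixed is C(10,i)·!(10-i); sum over i=0..1:
  i=0: C(10,0)·!10 = 1·1334961 = 1334961
  i=1: C(10,1)·!9 = 10·133496 = 1334960
Total = 2669921.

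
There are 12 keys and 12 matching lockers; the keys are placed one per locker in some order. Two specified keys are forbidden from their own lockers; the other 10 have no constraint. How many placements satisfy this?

Let A_j be the event that the j-th constrained one is fixed. By inclusion-exclusion over the 2 events:
Σ_{j=0}^{2} (-1)^j C(2,j)(12-j)!
= C(2,0)·12! - C(2,1)·11! + C(2,2)·10!
= 479001600 - 79833600 + 3628800
= 402796800

402796800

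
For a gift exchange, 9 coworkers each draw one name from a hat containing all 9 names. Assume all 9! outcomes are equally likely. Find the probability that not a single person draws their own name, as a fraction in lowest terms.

16687/45360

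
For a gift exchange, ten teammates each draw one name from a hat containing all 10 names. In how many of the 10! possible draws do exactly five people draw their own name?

Choose which 5 of the 10 are fixed: C(10,5) = 252.
The remaining 5 must be deranged: !5 = 44.
Total: 252 × 44 = 11088.

11088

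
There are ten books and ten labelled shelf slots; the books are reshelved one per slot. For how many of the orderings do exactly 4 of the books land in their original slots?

55650

Pick the 4 fixed positions: C(10,4) = 210 ways.
The remaining 6 must be deranged: !6 = 265.
Total: 210 × 265 = 55650.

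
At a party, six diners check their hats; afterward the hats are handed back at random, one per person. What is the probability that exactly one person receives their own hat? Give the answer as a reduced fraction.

11/30

Favorable outcomes: C(6,1)·!5 = 6·44 = 264.
Total outcomes: 6! = 720.
Probability = 264/720 = 11/30.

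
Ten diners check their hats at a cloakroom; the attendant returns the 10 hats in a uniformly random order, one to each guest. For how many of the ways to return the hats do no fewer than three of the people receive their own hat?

291394

# with exactly i fixed is C(10,i)·!(10-i); sum over i=3..10:
  i=3: C(10,3)·!7 = 120·1854 = 222480
  i=4: C(10,4)·!6 = 210·265 = 55650
  i=5: C(10,5)·!5 = 252·44 = 11088
  i=6: C(10,6)·!4 = 210·9 = 1890
  i=7: C(10,7)·!3 = 120·2 = 240
  i=8: C(10,8)·!2 = 45·1 = 45
  i=9: C(10,9)·!1 = 10·0 = 0
  i=10: C(10,10)·!0 = 1·1 = 1
Total = 291394.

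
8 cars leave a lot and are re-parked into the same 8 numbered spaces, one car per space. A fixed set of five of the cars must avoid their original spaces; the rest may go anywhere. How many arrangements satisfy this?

21234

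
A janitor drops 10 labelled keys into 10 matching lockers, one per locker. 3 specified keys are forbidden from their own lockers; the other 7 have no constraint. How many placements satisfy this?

2656080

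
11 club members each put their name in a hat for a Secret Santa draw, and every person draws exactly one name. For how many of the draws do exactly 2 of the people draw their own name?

Pick the 2 fixed positions: C(11,2) = 55 ways.
The other 9 form a derangement: !9 = 133496.
Total: 55 × 133496 = 7342280.

7342280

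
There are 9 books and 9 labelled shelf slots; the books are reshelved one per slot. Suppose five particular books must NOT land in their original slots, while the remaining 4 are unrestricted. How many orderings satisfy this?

Inclusion-exclusion on the 5 forbidden self-matches:
Σ_{j=0}^{5} (-1)^j C(5,j)(9-j)!
= C(5,0)·9! - C(5,1)·8! + C(5,2)·7! - C(5,3)·6! + C(5,4)·5! - C(5,5)·4!
= 362880 - 201600 + 50400 - 7200 + 600 - 24
= 205056

205056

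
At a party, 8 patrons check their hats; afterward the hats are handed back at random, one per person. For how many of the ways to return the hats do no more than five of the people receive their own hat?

40291

# with exactly i fixed is C(8,i)·!(8-i); sum over i=0..5:
  i=0: C(8,0)·!8 = 1·14833 = 14833
  i=1: C(8,1)·!7 = 8·1854 = 14832
  i=2: C(8,2)·!6 = 28·265 = 7420
  i=3: C(8,3)·!5 = 56·44 = 2464
  i=4: C(8,4)·!4 = 70·9 = 630
  i=5: C(8,5)·!3 = 56·2 = 112
Total = 40291.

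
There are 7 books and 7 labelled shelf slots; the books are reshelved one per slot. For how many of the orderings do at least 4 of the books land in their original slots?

# with exactly i fixed is C(7,i)·!(7-i); sum over i=4..7:
  i=4: C(7,4)·!3 = 35·2 = 70
  i=5: C(7,5)·!2 = 21·1 = 21
  i=6: C(7,6)·!1 = 7·0 = 0
  i=7: C(7,7)·!0 = 1·1 = 1
Total = 92.

92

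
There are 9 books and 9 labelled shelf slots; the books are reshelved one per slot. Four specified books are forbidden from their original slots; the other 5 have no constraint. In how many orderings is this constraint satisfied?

229080

Inclusion-exclusion on the 4 forbidden self-matches:
Σ_{j=0}^{4} (-1)^j C(4,j)(9-j)!
= C(4,0)·9! - C(4,1)·8! + C(4,2)·7! - C(4,3)·6! + C(4,4)·5!
= 362880 - 161280 + 30240 - 2880 + 120
= 229080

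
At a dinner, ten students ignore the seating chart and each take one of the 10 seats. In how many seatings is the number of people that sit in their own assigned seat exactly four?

Pick the 4 fixed positions: C(10,4) = 210 ways.
The other 6 form a derangement: !6 = 265.
Total: 210 × 265 = 55650.

55650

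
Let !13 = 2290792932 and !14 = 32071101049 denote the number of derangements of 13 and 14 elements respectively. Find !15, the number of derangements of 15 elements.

481066515734

!15 = (15-1)·(!14 + !13) = 14·(32071101049 + 2290792932) = 14·34361893981 = 481066515734.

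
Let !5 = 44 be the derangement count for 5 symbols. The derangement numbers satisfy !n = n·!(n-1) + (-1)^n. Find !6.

265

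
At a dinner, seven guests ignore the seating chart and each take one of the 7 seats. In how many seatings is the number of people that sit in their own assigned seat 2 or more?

1331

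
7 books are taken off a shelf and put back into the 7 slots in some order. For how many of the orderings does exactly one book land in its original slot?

Pick the single fixed position: C(7,1) = 7 ways.
The other 6 form a derangement: !6 = 265.
Total: 7 × 265 = 1855.

1855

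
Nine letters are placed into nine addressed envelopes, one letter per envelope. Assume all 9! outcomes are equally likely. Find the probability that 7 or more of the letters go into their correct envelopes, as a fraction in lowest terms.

37/362880

Favorable outcomes: Σ_{i≥7} C(9,i)·!(9-i) = 36·1 + 9·0 + 1·1 = 37.
Total outcomes: 9! = 362880.
Probability = 37/362880 = 37/362880.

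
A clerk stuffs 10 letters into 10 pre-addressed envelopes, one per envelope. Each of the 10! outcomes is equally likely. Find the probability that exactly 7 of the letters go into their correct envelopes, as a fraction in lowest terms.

1/15120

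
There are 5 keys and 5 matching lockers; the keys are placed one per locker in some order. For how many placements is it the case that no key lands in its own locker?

44

Recurrence: !5 = 4·(!4 + !3).
!5 = 4·(9 + 2) = 4·11 = 44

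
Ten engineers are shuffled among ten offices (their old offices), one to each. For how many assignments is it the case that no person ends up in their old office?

1334961

Recurrence: !10 = 10·!9 + (-1)^10.
!10 = 10·133496 + 1 = 1334961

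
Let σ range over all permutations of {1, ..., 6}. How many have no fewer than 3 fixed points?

56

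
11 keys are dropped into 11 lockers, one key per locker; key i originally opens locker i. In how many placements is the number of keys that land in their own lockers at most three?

39158866

Sum C(11,i)·!(11-i) for i = 0..3:
  i=0: C(11,0)·!11 = 1·14684570 = 14684570
  i=1: C(11,1)·!10 = 11·1334961 = 14684571
  i=2: C(11,2)·!9 = 55·133496 = 7342280
  i=3: C(11,3)·!8 = 165·14833 = 2447445
Total = 39158866.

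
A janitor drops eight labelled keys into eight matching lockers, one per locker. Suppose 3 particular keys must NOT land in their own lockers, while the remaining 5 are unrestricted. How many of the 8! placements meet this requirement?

27240

Let A_j be the event that the j-th constrained one is fixed. By inclusion-exclusion over the 3 events:
Σ_{j=0}^{3} (-1)^j C(3,j)(8-j)!
= C(3,0)·8! - C(3,1)·7! + C(3,2)·6! - C(3,3)·5!
= 40320 - 15120 + 2160 - 120
= 27240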